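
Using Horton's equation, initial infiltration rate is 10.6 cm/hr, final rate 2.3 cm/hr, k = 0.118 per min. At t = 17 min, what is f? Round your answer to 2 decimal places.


Step 1: f = fc + (f0 - fc) * exp(-k * t)
Step 2: exp(-0.118 * 17) = 0.134526
Step 3: f = 2.3 + (10.6 - 2.3) * 0.134526
Step 4: f = 2.3 + 8.3 * 0.134526
Step 5: f = 3.42 cm/hr

3.42


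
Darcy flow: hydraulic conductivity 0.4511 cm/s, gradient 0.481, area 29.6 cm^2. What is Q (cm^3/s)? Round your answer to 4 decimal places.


Step 1: Apply Darcy's law: Q = K * i * A
Step 2: Q = 0.4511 * 0.481 * 29.6
Step 3: Q = 6.4226 cm^3/s

6.4226


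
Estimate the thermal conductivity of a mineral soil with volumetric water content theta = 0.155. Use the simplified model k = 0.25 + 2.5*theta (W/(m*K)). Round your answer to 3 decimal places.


Step 1: k = 0.25 + 2.5 * theta
Step 2: k = 0.25 + 2.5 * 0.155
Step 3: k = 0.25 + 0.388
Step 4: k = 0.638 W/(m*K)

0.638


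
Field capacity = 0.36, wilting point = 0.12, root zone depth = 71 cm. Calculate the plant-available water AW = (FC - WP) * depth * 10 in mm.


Step 1: Available water = (FC - WP) * depth * 10
Step 2: AW = (0.36 - 0.12) * 71 * 10
Step 3: AW = 0.24 * 71 * 10
Step 4: AW = 170.4 mm

170.4


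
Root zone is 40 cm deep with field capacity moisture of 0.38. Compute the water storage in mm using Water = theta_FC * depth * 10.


Step 1: Water (mm) = theta_FC * depth (cm) * 10
Step 2: Water = 0.38 * 40 * 10
Step 3: Water = 152.0 mm

152.0


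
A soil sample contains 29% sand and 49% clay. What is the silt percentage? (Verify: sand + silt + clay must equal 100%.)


Step 1: sand + silt + clay = 100%
Step 2: silt = 100 - sand - clay
Step 3: silt = 100 - 29 - 49
Step 4: silt = 22%

22


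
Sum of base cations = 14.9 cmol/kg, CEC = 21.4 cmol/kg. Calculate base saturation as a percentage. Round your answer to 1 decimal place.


Step 1: BS = 100 * (sum of bases) / CEC
Step 2: BS = 100 * 14.9 / 21.4
Step 3: BS = 69.6%

69.6


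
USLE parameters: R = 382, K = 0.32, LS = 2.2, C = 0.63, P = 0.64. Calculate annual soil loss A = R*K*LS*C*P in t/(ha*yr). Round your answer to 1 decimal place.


Step 1: A = R * K * LS * C * P
Step 2: R * K = 382 * 0.32 = 122.24
Step 3: (R*K) * LS = 122.24 * 2.2 = 268.928
Step 4: * C * P = 268.928 * 0.63 * 0.64 = 108.4
Step 5: A = 108.4 t/(ha*yr)

108.4


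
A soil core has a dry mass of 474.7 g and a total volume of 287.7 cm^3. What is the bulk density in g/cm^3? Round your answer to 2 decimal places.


Step 1: Identify the formula: BD = dry mass / volume
Step 2: Substitute values: BD = 474.7 / 287.7
Step 3: BD = 1.65 g/cm^3

1.65


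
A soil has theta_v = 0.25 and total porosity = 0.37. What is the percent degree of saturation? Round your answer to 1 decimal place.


Step 1: S = 100 * theta_v / n
Step 2: S = 100 * 0.25 / 0.37
Step 3: S = 67.6%

67.6


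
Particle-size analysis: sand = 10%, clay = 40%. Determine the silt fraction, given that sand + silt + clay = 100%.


Step 1: sand + silt + clay = 100%
Step 2: silt = 100 - sand - clay
Step 3: silt = 100 - 10 - 40
Step 4: silt = 50%

50


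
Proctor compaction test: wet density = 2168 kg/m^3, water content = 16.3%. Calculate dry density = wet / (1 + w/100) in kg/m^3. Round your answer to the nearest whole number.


Step 1: Dry density = wet density / (1 + w/100)
Step 2: Dry density = 2168 / (1 + 16.3/100)
Step 3: Dry density = 2168 / 1.163
Step 4: Dry density = 1864 kg/m^3

1864


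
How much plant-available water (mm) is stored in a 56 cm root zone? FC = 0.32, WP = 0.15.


Step 1: Available water = (FC - WP) * depth * 10
Step 2: AW = (0.32 - 0.15) * 56 * 10
Step 3: AW = 0.17 * 56 * 10
Step 4: AW = 95.2 mm

95.2


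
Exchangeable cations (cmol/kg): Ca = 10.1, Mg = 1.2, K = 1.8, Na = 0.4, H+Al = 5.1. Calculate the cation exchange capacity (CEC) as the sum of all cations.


Step 1: CEC = Ca + Mg + K + Na + (H+Al)
Step 2: CEC = 10.1 + 1.2 + 1.8 + 0.4 + 5.1
Step 3: CEC = 18.6 cmol/kg

18.6


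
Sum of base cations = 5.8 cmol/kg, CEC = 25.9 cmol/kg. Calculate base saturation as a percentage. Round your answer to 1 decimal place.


Step 1: BS = 100 * (sum of bases) / CEC
Step 2: BS = 100 * 5.8 / 25.9
Step 3: BS = 22.4%

22.4


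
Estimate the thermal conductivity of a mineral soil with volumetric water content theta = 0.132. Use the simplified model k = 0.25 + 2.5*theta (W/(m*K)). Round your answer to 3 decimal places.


Step 1: k = 0.25 + 2.5 * theta
Step 2: k = 0.25 + 2.5 * 0.132
Step 3: k = 0.25 + 0.33
Step 4: k = 0.58 W/(m*K)

0.58


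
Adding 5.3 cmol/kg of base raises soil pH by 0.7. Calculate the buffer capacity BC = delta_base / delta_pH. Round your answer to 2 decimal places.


Step 1: BC = change in base / change in pH
Step 2: BC = 5.3 / 0.7
Step 3: BC = 7.57 cmol/(kg*pH unit)

7.57


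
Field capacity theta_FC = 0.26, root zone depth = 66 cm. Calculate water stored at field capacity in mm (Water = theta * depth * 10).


Step 1: Water (mm) = theta_FC * depth (cm) * 10
Step 2: Water = 0.26 * 66 * 10
Step 3: Water = 171.6 mm

171.6


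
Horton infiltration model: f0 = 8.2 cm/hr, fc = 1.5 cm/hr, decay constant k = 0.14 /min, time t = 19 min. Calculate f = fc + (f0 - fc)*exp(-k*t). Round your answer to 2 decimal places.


Step 1: f = fc + (f0 - fc) * exp(-k * t)
Step 2: exp(-0.14 * 19) = 0.069948
Step 3: f = 1.5 + (8.2 - 1.5) * 0.069948
Step 4: f = 1.5 + 6.7 * 0.069948
Step 5: f = 1.97 cm/hr

1.97


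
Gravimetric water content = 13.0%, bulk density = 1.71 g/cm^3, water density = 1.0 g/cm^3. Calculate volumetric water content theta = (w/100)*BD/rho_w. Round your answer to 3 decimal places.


Step 1: theta = (w / 100) * BD / rho_w
Step 2: theta = (13.0 / 100) * 1.71 / 1.0
Step 3: theta = 0.13 * 1.71
Step 4: theta = 0.222

0.222


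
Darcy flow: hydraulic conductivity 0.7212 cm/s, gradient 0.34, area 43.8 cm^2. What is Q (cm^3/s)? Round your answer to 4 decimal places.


Step 1: Apply Darcy's law: Q = K * i * A
Step 2: Q = 0.7212 * 0.34 * 43.8
Step 3: Q = 10.7401 cm^3/s

10.7401


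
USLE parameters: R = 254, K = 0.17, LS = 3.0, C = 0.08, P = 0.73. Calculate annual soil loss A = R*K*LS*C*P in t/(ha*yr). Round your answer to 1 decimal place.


Step 1: A = R * K * LS * C * P
Step 2: R * K = 254 * 0.17 = 43.18
Step 3: (R*K) * LS = 43.18 * 3.0 = 129.54
Step 4: * C * P = 129.54 * 0.08 * 0.73 = 7.6
Step 5: A = 7.6 t/(ha*yr)

7.6


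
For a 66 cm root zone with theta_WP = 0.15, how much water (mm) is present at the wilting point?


Step 1: Water (mm) = theta_WP * depth * 10
Step 2: Water = 0.15 * 66 * 10
Step 3: Water = 99.0 mm

99.0


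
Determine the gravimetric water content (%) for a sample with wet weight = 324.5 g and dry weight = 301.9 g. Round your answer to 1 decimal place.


Step 1: Water mass = wet - dry = 324.5 - 301.9 = 22.6 g
Step 2: w = 100 * water mass / dry mass
Step 3: w = 100 * 22.6 / 301.9 = 7.5%

7.5


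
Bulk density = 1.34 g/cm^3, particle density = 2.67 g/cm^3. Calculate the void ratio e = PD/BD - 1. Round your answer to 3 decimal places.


Step 1: e = PD / BD - 1
Step 2: e = 2.67 / 1.34 - 1
Step 3: e = 1.99254 - 1
Step 4: e = 0.993

0.993


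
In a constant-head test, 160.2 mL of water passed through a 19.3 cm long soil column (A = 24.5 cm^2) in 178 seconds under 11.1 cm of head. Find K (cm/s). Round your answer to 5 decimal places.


Step 1: K = Q * L / (A * t * h)
Step 2: Numerator = 160.2 * 19.3 = 3091.86
Step 3: Denominator = 24.5 * 178 * 11.1 = 48407.1
Step 4: K = 3091.86 / 48407.1 = 0.06387 cm/s

0.06387


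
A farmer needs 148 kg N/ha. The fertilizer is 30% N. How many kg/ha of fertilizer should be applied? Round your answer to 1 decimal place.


Step 1: Fertilizer rate = target N / (N content / 100)
Step 2: Rate = 148 / (30 / 100)
Step 3: Rate = 148 / 0.3
Step 4: Rate = 493.3 kg/ha

493.3


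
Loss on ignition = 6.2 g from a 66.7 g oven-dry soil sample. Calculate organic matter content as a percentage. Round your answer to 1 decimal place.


Step 1: OM% = 100 * LOI / sample mass
Step 2: OM = 100 * 6.2 / 66.7
Step 3: OM = 9.3%

9.3


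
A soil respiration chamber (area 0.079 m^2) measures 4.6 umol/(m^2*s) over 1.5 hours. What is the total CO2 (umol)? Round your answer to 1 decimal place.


Step 1: Convert time to seconds: 1.5 hr * 3600 = 5400.0 s
Step 2: Total = flux * area * time_s
Step 3: Total = 4.6 * 0.079 * 5400.0
Step 4: Total = 1962.4 umol

1962.4


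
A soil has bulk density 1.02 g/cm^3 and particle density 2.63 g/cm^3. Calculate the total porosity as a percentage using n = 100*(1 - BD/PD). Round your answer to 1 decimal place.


Step 1: Formula: n = 100 * (1 - BD / PD)
Step 2: n = 100 * (1 - 1.02 / 2.63)
Step 3: n = 100 * (1 - 0.38783)
Step 4: n = 61.2%

61.2


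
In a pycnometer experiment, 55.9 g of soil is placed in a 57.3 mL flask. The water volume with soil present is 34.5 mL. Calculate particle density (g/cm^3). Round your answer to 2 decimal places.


Step 1: Volume of solids = flask volume - water volume with soil
Step 2: V_solids = 57.3 - 34.5 = 22.8 mL
Step 3: Particle density = mass / V_solids = 55.9 / 22.8 = 2.45 g/cm^3

2.45


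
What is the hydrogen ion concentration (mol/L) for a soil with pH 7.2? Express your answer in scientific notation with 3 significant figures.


Step 1: [H+] = 10^(-pH)
Step 2: [H+] = 10^(-7.2)
Step 3: [H+] = 6.31e-08 mol/L

6.31e-08


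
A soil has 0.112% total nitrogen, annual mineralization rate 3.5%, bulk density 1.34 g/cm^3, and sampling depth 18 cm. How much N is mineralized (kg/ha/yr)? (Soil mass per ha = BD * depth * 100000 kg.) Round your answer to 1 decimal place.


Step 1: Soil mass per ha = BD * depth * 100000 = 1.34 * 18 * 100000 = 2412000 kg
Step 2: Total N pool = soil mass * N%/100 = 2412000 * 0.112/100 = 2701.44 kg/ha
Step 3: N mineralized = N pool * rate%/100 = 2701.44 * 3.5/100 = 94.6 kg/ha/yr

94.6


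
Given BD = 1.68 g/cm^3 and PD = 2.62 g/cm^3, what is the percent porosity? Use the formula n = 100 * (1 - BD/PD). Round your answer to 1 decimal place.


Step 1: Formula: n = 100 * (1 - BD / PD)
Step 2: n = 100 * (1 - 1.68 / 2.62)
Step 3: n = 100 * (1 - 0.64122)
Step 4: n = 35.9%

35.9


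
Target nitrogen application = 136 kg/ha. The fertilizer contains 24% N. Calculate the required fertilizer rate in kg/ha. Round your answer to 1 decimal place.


Step 1: Fertilizer rate = target N / (N content / 100)
Step 2: Rate = 136 / (24 / 100)
Step 3: Rate = 136 / 0.24
Step 4: Rate = 566.7 kg/ha

566.7


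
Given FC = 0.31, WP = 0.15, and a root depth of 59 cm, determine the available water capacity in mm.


Step 1: Available water = (FC - WP) * depth * 10
Step 2: AW = (0.31 - 0.15) * 59 * 10
Step 3: AW = 0.16 * 59 * 10
Step 4: AW = 94.4 mm

94.4


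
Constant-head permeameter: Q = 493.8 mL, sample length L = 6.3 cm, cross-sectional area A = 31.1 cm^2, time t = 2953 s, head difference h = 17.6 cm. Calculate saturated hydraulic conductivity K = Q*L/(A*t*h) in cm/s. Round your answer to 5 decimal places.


Step 1: K = Q * L / (A * t * h)
Step 2: Numerator = 493.8 * 6.3 = 3110.94
Step 3: Denominator = 31.1 * 2953 * 17.6 = 1616354.08
Step 4: K = 3110.94 / 1616354.08 = 0.00192 cm/s

0.00192


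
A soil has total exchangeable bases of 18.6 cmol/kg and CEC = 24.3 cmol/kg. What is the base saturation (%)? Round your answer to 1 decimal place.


Step 1: BS = 100 * (sum of bases) / CEC
Step 2: BS = 100 * 18.6 / 24.3
Step 3: BS = 76.5%

76.5


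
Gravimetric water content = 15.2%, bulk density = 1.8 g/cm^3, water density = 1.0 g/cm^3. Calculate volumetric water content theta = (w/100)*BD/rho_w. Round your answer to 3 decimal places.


Step 1: theta = (w / 100) * BD / rho_w
Step 2: theta = (15.2 / 100) * 1.8 / 1.0
Step 3: theta = 0.152 * 1.8
Step 4: theta = 0.274

0.274


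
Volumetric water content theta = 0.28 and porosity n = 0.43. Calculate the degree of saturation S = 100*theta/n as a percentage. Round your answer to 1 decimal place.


Step 1: S = 100 * theta_v / n
Step 2: S = 100 * 0.28 / 0.43
Step 3: S = 65.1%

65.1


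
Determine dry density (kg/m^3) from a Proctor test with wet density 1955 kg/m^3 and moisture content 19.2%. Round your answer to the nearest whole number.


Step 1: Dry density = wet density / (1 + w/100)
Step 2: Dry density = 1955 / (1 + 19.2/100)
Step 3: Dry density = 1955 / 1.192
Step 4: Dry density = 1640 kg/m^3

1640


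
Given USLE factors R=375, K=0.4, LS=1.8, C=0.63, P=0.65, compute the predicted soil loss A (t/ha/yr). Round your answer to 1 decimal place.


Step 1: A = R * K * LS * C * P
Step 2: R * K = 375 * 0.4 = 150.0
Step 3: (R*K) * LS = 150.0 * 1.8 = 270.0
Step 4: * C * P = 270.0 * 0.63 * 0.65 = 110.6
Step 5: A = 110.6 t/(ha*yr)

110.6


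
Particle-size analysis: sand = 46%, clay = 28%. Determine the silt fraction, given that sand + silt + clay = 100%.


Step 1: sand + silt + clay = 100%
Step 2: silt = 100 - sand - clay
Step 3: silt = 100 - 46 - 28
Step 4: silt = 26%

26


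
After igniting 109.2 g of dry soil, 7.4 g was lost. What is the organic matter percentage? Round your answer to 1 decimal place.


Step 1: OM% = 100 * LOI / sample mass
Step 2: OM = 100 * 7.4 / 109.2
Step 3: OM = 6.8%

6.8


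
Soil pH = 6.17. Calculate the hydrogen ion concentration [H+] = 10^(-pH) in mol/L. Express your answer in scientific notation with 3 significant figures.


Step 1: [H+] = 10^(-pH)
Step 2: [H+] = 10^(-6.17)
Step 3: [H+] = 6.76e-07 mol/L

6.76e-07


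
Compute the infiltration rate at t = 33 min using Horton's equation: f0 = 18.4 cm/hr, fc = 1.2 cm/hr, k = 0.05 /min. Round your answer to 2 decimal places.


Step 1: f = fc + (f0 - fc) * exp(-k * t)
Step 2: exp(-0.05 * 33) = 0.19205
Step 3: f = 1.2 + (18.4 - 1.2) * 0.19205
Step 4: f = 1.2 + 17.2 * 0.19205
Step 5: f = 4.5 cm/hr

4.5


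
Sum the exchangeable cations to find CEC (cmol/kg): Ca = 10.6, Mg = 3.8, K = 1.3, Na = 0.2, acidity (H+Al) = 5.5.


Step 1: CEC = Ca + Mg + K + Na + (H+Al)
Step 2: CEC = 10.6 + 3.8 + 1.3 + 0.2 + 5.5
Step 3: CEC = 21.4 cmol/kg

21.4


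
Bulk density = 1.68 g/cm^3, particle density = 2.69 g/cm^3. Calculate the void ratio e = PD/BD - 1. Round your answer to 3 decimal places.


Step 1: e = PD / BD - 1
Step 2: e = 2.69 / 1.68 - 1
Step 3: e = 1.60119 - 1
Step 4: e = 0.601

0.601


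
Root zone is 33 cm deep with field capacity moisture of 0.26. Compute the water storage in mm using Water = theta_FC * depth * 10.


Step 1: Water (mm) = theta_FC * depth (cm) * 10
Step 2: Water = 0.26 * 33 * 10
Step 3: Water = 85.8 mm

85.8


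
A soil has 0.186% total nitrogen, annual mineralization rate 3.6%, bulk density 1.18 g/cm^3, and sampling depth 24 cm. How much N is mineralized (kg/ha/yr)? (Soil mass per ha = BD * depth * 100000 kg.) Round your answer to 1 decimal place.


Step 1: Soil mass per ha = BD * depth * 100000 = 1.18 * 24 * 100000 = 2832000 kg
Step 2: Total N pool = soil mass * N%/100 = 2832000 * 0.186/100 = 5267.52 kg/ha
Step 3: N mineralized = N pool * rate%/100 = 5267.52 * 3.6/100 = 189.6 kg/ha/yr

189.6


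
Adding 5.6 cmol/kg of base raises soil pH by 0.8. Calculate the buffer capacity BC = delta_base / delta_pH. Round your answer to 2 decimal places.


Step 1: BC = change in base / change in pH
Step 2: BC = 5.6 / 0.8
Step 3: BC = 7.0 cmol/(kg*pH unit)

7.0


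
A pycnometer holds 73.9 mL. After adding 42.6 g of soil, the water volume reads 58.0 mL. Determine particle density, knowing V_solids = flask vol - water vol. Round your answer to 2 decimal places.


Step 1: Volume of solids = flask volume - water volume with soil
Step 2: V_solids = 73.9 - 58.0 = 15.9 mL
Step 3: Particle density = mass / V_solids = 42.6 / 15.9 = 2.68 g/cm^3

2.68


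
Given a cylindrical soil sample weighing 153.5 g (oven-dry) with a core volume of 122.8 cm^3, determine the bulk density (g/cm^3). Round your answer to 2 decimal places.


Step 1: Identify the formula: BD = dry mass / volume
Step 2: Substitute values: BD = 153.5 / 122.8
Step 3: BD = 1.25 g/cm^3

1.25


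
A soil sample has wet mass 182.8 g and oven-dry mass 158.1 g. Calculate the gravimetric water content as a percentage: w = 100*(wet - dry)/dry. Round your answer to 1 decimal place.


Step 1: Water mass = wet - dry = 182.8 - 158.1 = 24.7 g
Step 2: w = 100 * water mass / dry mass
Step 3: w = 100 * 24.7 / 158.1 = 15.6%

15.6


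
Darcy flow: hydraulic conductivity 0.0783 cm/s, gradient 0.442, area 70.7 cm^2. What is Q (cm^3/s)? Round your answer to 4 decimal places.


Step 1: Apply Darcy's law: Q = K * i * A
Step 2: Q = 0.0783 * 0.442 * 70.7
Step 3: Q = 2.4468 cm^3/s

2.4468


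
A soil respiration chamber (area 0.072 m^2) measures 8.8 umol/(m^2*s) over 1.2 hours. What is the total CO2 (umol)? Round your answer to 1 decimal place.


Step 1: Convert time to seconds: 1.2 hr * 3600 = 4320.0 s
Step 2: Total = flux * area * time_s
Step 3: Total = 8.8 * 0.072 * 4320.0
Step 4: Total = 2737.2 umol

2737.2


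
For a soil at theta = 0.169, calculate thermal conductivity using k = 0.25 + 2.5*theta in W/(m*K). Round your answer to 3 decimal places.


Step 1: k = 0.25 + 2.5 * theta
Step 2: k = 0.25 + 2.5 * 0.169
Step 3: k = 0.25 + 0.423
Step 4: k = 0.673 W/(m*K)

0.673


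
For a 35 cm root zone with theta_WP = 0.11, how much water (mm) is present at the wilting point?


Step 1: Water (mm) = theta_WP * depth * 10
Step 2: Water = 0.11 * 35 * 10
Step 3: Water = 38.5 mm

38.5


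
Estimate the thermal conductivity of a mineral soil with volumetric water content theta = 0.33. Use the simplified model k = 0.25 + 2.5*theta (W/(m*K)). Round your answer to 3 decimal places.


Step 1: k = 0.25 + 2.5 * theta
Step 2: k = 0.25 + 2.5 * 0.33
Step 3: k = 0.25 + 0.825
Step 4: k = 1.075 W/(m*K)

1.075


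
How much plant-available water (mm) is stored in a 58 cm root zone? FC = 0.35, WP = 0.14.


Step 1: Available water = (FC - WP) * depth * 10
Step 2: AW = (0.35 - 0.14) * 58 * 10
Step 3: AW = 0.21 * 58 * 10
Step 4: AW = 121.8 mm

121.8


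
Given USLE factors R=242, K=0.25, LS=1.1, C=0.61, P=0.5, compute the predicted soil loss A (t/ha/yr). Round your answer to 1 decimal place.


Step 1: A = R * K * LS * C * P
Step 2: R * K = 242 * 0.25 = 60.5
Step 3: (R*K) * LS = 60.5 * 1.1 = 66.55
Step 4: * C * P = 66.55 * 0.61 * 0.5 = 20.3
Step 5: A = 20.3 t/(ha*yr)

20.3


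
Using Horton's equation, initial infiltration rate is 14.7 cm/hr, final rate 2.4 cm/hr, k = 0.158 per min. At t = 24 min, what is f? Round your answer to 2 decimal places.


Step 1: f = fc + (f0 - fc) * exp(-k * t)
Step 2: exp(-0.158 * 24) = 0.02255
Step 3: f = 2.4 + (14.7 - 2.4) * 0.02255
Step 4: f = 2.4 + 12.3 * 0.02255
Step 5: f = 2.68 cm/hr

2.68


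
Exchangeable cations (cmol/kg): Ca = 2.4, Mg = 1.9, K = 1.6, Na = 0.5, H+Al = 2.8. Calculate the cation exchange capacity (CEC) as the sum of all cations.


Step 1: CEC = Ca + Mg + K + Na + (H+Al)
Step 2: CEC = 2.4 + 1.9 + 1.6 + 0.5 + 2.8
Step 3: CEC = 9.2 cmol/kg

9.2


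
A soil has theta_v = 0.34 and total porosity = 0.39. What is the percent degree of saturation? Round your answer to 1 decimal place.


Step 1: S = 100 * theta_v / n
Step 2: S = 100 * 0.34 / 0.39
Step 3: S = 87.2%

87.2


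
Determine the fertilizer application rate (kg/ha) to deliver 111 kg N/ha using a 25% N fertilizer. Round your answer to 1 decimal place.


Step 1: Fertilizer rate = target N / (N content / 100)
Step 2: Rate = 111 / (25 / 100)
Step 3: Rate = 111 / 0.25
Step 4: Rate = 444.0 kg/ha

444.0


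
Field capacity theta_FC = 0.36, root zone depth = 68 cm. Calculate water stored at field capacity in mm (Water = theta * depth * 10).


Step 1: Water (mm) = theta_FC * depth (cm) * 10
Step 2: Water = 0.36 * 68 * 10
Step 3: Water = 244.8 mm

244.8


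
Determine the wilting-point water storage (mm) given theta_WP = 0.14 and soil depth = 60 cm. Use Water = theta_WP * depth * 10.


Step 1: Water (mm) = theta_WP * depth * 10
Step 2: Water = 0.14 * 60 * 10
Step 3: Water = 84.0 mm

84.0


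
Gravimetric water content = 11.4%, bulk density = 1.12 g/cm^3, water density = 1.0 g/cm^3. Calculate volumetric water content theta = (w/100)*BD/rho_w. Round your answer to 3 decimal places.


Step 1: theta = (w / 100) * BD / rho_w
Step 2: theta = (11.4 / 100) * 1.12 / 1.0
Step 3: theta = 0.114 * 1.12
Step 4: theta = 0.128

0.128


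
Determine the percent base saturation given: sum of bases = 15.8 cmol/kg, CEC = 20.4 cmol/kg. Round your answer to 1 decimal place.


Step 1: BS = 100 * (sum of bases) / CEC
Step 2: BS = 100 * 15.8 / 20.4
Step 3: BS = 77.5%

77.5


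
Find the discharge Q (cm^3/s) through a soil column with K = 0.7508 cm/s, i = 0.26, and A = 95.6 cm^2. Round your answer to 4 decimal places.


Step 1: Apply Darcy's law: Q = K * i * A
Step 2: Q = 0.7508 * 0.26 * 95.6
Step 3: Q = 18.6619 cm^3/s

18.6619


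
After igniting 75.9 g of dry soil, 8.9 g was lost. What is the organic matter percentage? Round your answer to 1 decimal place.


Step 1: OM% = 100 * LOI / sample mass
Step 2: OM = 100 * 8.9 / 75.9
Step 3: OM = 11.7%

11.7


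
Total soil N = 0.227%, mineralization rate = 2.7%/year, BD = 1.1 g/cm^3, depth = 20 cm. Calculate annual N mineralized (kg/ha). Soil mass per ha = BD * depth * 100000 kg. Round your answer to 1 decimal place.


Step 1: Soil mass per ha = BD * depth * 100000 = 1.1 * 20 * 100000 = 2200000 kg
Step 2: Total N pool = soil mass * N%/100 = 2200000 * 0.227/100 = 4994.0 kg/ha
Step 3: N mineralized = N pool * rate%/100 = 4994.0 * 2.7/100 = 134.8 kg/ha/yr

134.8


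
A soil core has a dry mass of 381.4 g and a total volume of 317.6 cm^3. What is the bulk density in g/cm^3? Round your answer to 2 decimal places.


Step 1: Identify the formula: BD = dry mass / volume
Step 2: Substitute values: BD = 381.4 / 317.6
Step 3: BD = 1.2 g/cm^3

1.2


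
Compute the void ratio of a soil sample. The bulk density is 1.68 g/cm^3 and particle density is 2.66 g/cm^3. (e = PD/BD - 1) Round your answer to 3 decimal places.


Step 1: e = PD / BD - 1
Step 2: e = 2.66 / 1.68 - 1
Step 3: e = 1.58333 - 1
Step 4: e = 0.583

0.583


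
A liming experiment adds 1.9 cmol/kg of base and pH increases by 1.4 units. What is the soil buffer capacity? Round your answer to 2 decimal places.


Step 1: BC = change in base / change in pH
Step 2: BC = 1.9 / 1.4
Step 3: BC = 1.36 cmol/(kg*pH unit)

1.36


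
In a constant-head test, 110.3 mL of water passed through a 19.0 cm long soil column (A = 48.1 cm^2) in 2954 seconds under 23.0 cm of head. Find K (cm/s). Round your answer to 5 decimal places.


Step 1: K = Q * L / (A * t * h)
Step 2: Numerator = 110.3 * 19.0 = 2095.7
Step 3: Denominator = 48.1 * 2954 * 23.0 = 3268010.2
Step 4: K = 2095.7 / 3268010.2 = 0.00064 cm/s

0.00064


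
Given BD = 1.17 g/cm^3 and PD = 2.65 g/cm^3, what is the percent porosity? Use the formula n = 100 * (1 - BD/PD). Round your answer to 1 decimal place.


Step 1: Formula: n = 100 * (1 - BD / PD)
Step 2: n = 100 * (1 - 1.17 / 2.65)
Step 3: n = 100 * (1 - 0.44151)
Step 4: n = 55.8%

55.8


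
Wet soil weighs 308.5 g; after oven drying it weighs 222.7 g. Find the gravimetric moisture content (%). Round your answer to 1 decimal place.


Step 1: Water mass = wet - dry = 308.5 - 222.7 = 85.8 g
Step 2: w = 100 * water mass / dry mass
Step 3: w = 100 * 85.8 / 222.7 = 38.5%

38.5


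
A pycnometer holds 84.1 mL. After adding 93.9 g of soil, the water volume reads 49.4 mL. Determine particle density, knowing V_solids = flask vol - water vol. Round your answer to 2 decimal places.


Step 1: Volume of solids = flask volume - water volume with soil
Step 2: V_solids = 84.1 - 49.4 = 34.7 mL
Step 3: Particle density = mass / V_solids = 93.9 / 34.7 = 2.71 g/cm^3

2.71


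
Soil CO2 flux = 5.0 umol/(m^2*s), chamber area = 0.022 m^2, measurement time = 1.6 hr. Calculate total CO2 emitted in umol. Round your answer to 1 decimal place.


Step 1: Convert time to seconds: 1.6 hr * 3600 = 5760.0 s
Step 2: Total = flux * area * time_s
Step 3: Total = 5.0 * 0.022 * 5760.0
Step 4: Total = 633.6 umol

633.6


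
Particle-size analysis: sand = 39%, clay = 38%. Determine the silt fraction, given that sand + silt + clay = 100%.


Step 1: sand + silt + clay = 100%
Step 2: silt = 100 - sand - clay
Step 3: silt = 100 - 39 - 38
Step 4: silt = 23%

23


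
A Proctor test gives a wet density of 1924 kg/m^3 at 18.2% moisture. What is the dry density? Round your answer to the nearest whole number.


Step 1: Dry density = wet density / (1 + w/100)
Step 2: Dry density = 1924 / (1 + 18.2/100)
Step 3: Dry density = 1924 / 1.182
Step 4: Dry density = 1628 kg/m^3

1628


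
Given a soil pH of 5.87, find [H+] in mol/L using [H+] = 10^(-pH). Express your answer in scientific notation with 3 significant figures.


Step 1: [H+] = 10^(-pH)
Step 2: [H+] = 10^(-5.87)
Step 3: [H+] = 1.35e-06 mol/L

1.35e-06


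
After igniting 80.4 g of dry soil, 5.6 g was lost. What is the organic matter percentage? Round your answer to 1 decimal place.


Step 1: OM% = 100 * LOI / sample mass
Step 2: OM = 100 * 5.6 / 80.4
Step 3: OM = 7.0%

7.0


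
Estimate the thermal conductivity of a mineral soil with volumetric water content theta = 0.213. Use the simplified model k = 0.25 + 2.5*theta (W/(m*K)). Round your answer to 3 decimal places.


Step 1: k = 0.25 + 2.5 * theta
Step 2: k = 0.25 + 2.5 * 0.213
Step 3: k = 0.25 + 0.533
Step 4: k = 0.783 W/(m*K)

0.783


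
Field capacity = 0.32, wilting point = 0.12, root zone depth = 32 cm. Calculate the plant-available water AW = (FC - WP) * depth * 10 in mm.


Step 1: Available water = (FC - WP) * depth * 10
Step 2: AW = (0.32 - 0.12) * 32 * 10
Step 3: AW = 0.2 * 32 * 10
Step 4: AW = 64.0 mm

64.0


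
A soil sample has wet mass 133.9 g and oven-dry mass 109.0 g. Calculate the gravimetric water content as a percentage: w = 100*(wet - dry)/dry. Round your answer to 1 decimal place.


Step 1: Water mass = wet - dry = 133.9 - 109.0 = 24.9 g
Step 2: w = 100 * water mass / dry mass
Step 3: w = 100 * 24.9 / 109.0 = 22.8%

22.8


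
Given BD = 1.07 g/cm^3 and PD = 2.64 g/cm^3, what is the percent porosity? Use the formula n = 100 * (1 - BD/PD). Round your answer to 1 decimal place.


Step 1: Formula: n = 100 * (1 - BD / PD)
Step 2: n = 100 * (1 - 1.07 / 2.64)
Step 3: n = 100 * (1 - 0.4053)
Step 4: n = 59.5%

59.5


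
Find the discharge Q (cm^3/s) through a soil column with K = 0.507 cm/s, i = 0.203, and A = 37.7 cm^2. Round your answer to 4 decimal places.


Step 1: Apply Darcy's law: Q = K * i * A
Step 2: Q = 0.507 * 0.203 * 37.7
Step 3: Q = 3.8801 cm^3/s

3.8801


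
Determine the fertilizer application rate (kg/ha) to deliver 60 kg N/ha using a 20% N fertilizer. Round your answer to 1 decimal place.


Step 1: Fertilizer rate = target N / (N content / 100)
Step 2: Rate = 60 / (20 / 100)
Step 3: Rate = 60 / 0.2
Step 4: Rate = 300.0 kg/ha

300.0


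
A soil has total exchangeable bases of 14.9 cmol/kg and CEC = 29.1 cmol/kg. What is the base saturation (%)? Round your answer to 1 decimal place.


Step 1: BS = 100 * (sum of bases) / CEC
Step 2: BS = 100 * 14.9 / 29.1
Step 3: BS = 51.2%

51.2


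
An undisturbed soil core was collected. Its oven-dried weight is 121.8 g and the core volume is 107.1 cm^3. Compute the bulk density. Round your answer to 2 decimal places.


Step 1: Identify the formula: BD = dry mass / volume
Step 2: Substitute values: BD = 121.8 / 107.1
Step 3: BD = 1.14 g/cm^3

1.14


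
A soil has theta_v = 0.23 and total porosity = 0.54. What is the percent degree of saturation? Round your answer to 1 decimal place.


Step 1: S = 100 * theta_v / n
Step 2: S = 100 * 0.23 / 0.54
Step 3: S = 42.6%

42.6


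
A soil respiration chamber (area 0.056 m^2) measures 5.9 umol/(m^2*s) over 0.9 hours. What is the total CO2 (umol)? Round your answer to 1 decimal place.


Step 1: Convert time to seconds: 0.9 hr * 3600 = 3240.0 s
Step 2: Total = flux * area * time_s
Step 3: Total = 5.9 * 0.056 * 3240.0
Step 4: Total = 1070.5 umol

1070.5


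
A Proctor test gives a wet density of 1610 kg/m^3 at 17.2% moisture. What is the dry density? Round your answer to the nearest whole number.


Step 1: Dry density = wet density / (1 + w/100)
Step 2: Dry density = 1610 / (1 + 17.2/100)
Step 3: Dry density = 1610 / 1.172
Step 4: Dry density = 1374 kg/m^3

1374


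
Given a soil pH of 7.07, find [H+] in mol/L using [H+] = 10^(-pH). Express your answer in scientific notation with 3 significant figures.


Step 1: [H+] = 10^(-pH)
Step 2: [H+] = 10^(-7.07)
Step 3: [H+] = 8.51e-08 mol/L

8.51e-08


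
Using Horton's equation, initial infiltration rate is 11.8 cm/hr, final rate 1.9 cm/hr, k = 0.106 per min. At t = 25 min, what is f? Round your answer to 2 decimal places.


Step 1: f = fc + (f0 - fc) * exp(-k * t)
Step 2: exp(-0.106 * 25) = 0.070651
Step 3: f = 1.9 + (11.8 - 1.9) * 0.070651
Step 4: f = 1.9 + 9.9 * 0.070651
Step 5: f = 2.6 cm/hr

2.6


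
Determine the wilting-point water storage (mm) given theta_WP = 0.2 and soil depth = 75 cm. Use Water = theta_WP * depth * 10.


Step 1: Water (mm) = theta_WP * depth * 10
Step 2: Water = 0.2 * 75 * 10
Step 3: Water = 150.0 mm

150.0


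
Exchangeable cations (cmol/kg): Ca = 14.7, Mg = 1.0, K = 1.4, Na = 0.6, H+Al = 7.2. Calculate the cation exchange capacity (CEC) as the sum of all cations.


Step 1: CEC = Ca + Mg + K + Na + (H+Al)
Step 2: CEC = 14.7 + 1.0 + 1.4 + 0.6 + 7.2
Step 3: CEC = 24.9 cmol/kg

24.9


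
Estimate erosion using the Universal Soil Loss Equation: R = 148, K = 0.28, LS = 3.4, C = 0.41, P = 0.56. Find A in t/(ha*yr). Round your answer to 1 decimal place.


Step 1: A = R * K * LS * C * P
Step 2: R * K = 148 * 0.28 = 41.44
Step 3: (R*K) * LS = 41.44 * 3.4 = 140.896
Step 4: * C * P = 140.896 * 0.41 * 0.56 = 32.3
Step 5: A = 32.3 t/(ha*yr)

32.3


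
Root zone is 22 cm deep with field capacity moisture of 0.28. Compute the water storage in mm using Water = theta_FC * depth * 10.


Step 1: Water (mm) = theta_FC * depth (cm) * 10
Step 2: Water = 0.28 * 22 * 10
Step 3: Water = 61.6 mm

61.6


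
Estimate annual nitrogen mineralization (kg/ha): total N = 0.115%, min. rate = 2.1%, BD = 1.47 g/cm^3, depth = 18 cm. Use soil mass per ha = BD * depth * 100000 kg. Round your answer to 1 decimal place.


Step 1: Soil mass per ha = BD * depth * 100000 = 1.47 * 18 * 100000 = 2646000 kg
Step 2: Total N pool = soil mass * N%/100 = 2646000 * 0.115/100 = 3042.9 kg/ha
Step 3: N mineralized = N pool * rate%/100 = 3042.9 * 2.1/100 = 63.9 kg/ha/yr

63.9


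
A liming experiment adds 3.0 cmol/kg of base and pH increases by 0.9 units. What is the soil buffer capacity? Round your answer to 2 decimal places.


Step 1: BC = change in base / change in pH
Step 2: BC = 3.0 / 0.9
Step 3: BC = 3.33 cmol/(kg*pH unit)

3.33


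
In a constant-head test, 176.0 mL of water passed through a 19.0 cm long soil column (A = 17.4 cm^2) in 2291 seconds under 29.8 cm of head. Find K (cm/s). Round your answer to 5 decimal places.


Step 1: K = Q * L / (A * t * h)
Step 2: Numerator = 176.0 * 19.0 = 3344.0
Step 3: Denominator = 17.4 * 2291 * 29.8 = 1187929.32
Step 4: K = 3344.0 / 1187929.32 = 0.00281 cm/s

0.00281


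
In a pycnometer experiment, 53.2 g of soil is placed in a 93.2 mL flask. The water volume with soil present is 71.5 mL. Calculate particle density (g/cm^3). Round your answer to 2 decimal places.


Step 1: Volume of solids = flask volume - water volume with soil
Step 2: V_solids = 93.2 - 71.5 = 21.7 mL
Step 3: Particle density = mass / V_solids = 53.2 / 21.7 = 2.45 g/cm^3

2.45


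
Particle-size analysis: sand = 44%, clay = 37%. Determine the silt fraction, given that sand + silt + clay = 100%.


Step 1: sand + silt + clay = 100%
Step 2: silt = 100 - sand - clay
Step 3: silt = 100 - 44 - 37
Step 4: silt = 19%

19


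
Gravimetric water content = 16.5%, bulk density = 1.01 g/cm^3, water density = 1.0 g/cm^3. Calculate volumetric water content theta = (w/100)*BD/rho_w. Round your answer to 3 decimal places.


Step 1: theta = (w / 100) * BD / rho_w
Step 2: theta = (16.5 / 100) * 1.01 / 1.0
Step 3: theta = 0.165 * 1.01
Step 4: theta = 0.167

0.167


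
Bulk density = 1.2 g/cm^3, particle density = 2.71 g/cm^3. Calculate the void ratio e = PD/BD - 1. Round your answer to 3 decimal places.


Step 1: e = PD / BD - 1
Step 2: e = 2.71 / 1.2 - 1
Step 3: e = 2.25833 - 1
Step 4: e = 1.258

1.258


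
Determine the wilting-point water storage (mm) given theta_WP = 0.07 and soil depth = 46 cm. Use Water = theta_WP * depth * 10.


Step 1: Water (mm) = theta_WP * depth * 10
Step 2: Water = 0.07 * 46 * 10
Step 3: Water = 32.2 mm

32.2


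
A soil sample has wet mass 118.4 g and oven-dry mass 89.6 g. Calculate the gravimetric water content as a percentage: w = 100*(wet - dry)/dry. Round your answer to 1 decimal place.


Step 1: Water mass = wet - dry = 118.4 - 89.6 = 28.8 g
Step 2: w = 100 * water mass / dry mass
Step 3: w = 100 * 28.8 / 89.6 = 32.1%

32.1


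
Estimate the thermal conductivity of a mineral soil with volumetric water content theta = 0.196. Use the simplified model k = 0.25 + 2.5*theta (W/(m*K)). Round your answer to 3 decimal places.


Step 1: k = 0.25 + 2.5 * theta
Step 2: k = 0.25 + 2.5 * 0.196
Step 3: k = 0.25 + 0.49
Step 4: k = 0.74 W/(m*K)

0.74


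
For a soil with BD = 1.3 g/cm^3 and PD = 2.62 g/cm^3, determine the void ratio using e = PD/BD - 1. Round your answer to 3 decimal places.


Step 1: e = PD / BD - 1
Step 2: e = 2.62 / 1.3 - 1
Step 3: e = 2.01538 - 1
Step 4: e = 1.015

1.015


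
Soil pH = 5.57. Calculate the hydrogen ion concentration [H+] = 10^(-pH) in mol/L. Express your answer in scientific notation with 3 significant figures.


Step 1: [H+] = 10^(-pH)
Step 2: [H+] = 10^(-5.57)
Step 3: [H+] = 2.69e-06 mol/L

2.69e-06


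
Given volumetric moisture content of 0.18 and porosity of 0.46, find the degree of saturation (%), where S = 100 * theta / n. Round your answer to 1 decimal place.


Step 1: S = 100 * theta_v / n
Step 2: S = 100 * 0.18 / 0.46
Step 3: S = 39.1%

39.1


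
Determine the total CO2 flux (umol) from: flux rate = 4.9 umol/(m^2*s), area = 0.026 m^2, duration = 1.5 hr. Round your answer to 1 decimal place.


Step 1: Convert time to seconds: 1.5 hr * 3600 = 5400.0 s
Step 2: Total = flux * area * time_s
Step 3: Total = 4.9 * 0.026 * 5400.0
Step 4: Total = 688.0 umol

688.0


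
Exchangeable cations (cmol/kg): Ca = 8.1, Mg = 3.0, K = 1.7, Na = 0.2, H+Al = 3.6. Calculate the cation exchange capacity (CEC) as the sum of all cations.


Step 1: CEC = Ca + Mg + K + Na + (H+Al)
Step 2: CEC = 8.1 + 3.0 + 1.7 + 0.2 + 3.6
Step 3: CEC = 16.6 cmol/kg

16.6


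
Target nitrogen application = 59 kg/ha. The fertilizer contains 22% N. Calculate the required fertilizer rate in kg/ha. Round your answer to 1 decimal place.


Step 1: Fertilizer rate = target N / (N content / 100)
Step 2: Rate = 59 / (22 / 100)
Step 3: Rate = 59 / 0.22
Step 4: Rate = 268.2 kg/ha

268.2


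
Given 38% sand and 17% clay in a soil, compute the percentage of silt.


Step 1: sand + silt + clay = 100%
Step 2: silt = 100 - sand - clay
Step 3: silt = 100 - 38 - 17
Step 4: silt = 45%

45


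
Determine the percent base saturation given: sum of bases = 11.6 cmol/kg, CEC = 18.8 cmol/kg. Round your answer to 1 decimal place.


Step 1: BS = 100 * (sum of bases) / CEC
Step 2: BS = 100 * 11.6 / 18.8
Step 3: BS = 61.7%

61.7


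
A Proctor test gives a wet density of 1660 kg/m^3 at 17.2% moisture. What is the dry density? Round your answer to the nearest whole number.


Step 1: Dry density = wet density / (1 + w/100)
Step 2: Dry density = 1660 / (1 + 17.2/100)
Step 3: Dry density = 1660 / 1.172
Step 4: Dry density = 1416 kg/m^3

1416


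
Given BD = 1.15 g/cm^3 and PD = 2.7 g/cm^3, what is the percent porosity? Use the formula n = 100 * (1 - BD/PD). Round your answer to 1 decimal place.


Step 1: Formula: n = 100 * (1 - BD / PD)
Step 2: n = 100 * (1 - 1.15 / 2.7)
Step 3: n = 100 * (1 - 0.42593)
Step 4: n = 57.4%

57.4


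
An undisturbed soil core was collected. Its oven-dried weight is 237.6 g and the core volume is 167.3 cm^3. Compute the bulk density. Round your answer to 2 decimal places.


Step 1: Identify the formula: BD = dry mass / volume
Step 2: Substitute values: BD = 237.6 / 167.3
Step 3: BD = 1.42 g/cm^3

1.42


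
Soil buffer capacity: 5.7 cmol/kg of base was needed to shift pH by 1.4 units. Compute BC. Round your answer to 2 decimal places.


Step 1: BC = change in base / change in pH
Step 2: BC = 5.7 / 1.4
Step 3: BC = 4.07 cmol/(kg*pH unit)

4.07


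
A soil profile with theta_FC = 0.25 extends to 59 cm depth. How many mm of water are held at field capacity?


Step 1: Water (mm) = theta_FC * depth (cm) * 10
Step 2: Water = 0.25 * 59 * 10
Step 3: Water = 147.5 mm

147.5


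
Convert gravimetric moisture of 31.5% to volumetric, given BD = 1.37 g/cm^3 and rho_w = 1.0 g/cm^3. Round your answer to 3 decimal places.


Step 1: theta = (w / 100) * BD / rho_w
Step 2: theta = (31.5 / 100) * 1.37 / 1.0
Step 3: theta = 0.315 * 1.37
Step 4: theta = 0.432

0.432


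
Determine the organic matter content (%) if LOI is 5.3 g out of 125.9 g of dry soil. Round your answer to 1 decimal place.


Step 1: OM% = 100 * LOI / sample mass
Step 2: OM = 100 * 5.3 / 125.9
Step 3: OM = 4.2%

4.2


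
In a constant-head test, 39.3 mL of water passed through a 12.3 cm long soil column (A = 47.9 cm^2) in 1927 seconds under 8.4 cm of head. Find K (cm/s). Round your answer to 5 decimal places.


Step 1: K = Q * L / (A * t * h)
Step 2: Numerator = 39.3 * 12.3 = 483.39
Step 3: Denominator = 47.9 * 1927 * 8.4 = 775347.72
Step 4: K = 483.39 / 775347.72 = 0.00062 cm/s

0.00062


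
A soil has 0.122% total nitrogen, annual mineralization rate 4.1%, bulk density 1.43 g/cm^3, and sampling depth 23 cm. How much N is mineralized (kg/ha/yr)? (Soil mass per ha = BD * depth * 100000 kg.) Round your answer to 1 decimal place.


Step 1: Soil mass per ha = BD * depth * 100000 = 1.43 * 23 * 100000 = 3289000 kg
Step 2: Total N pool = soil mass * N%/100 = 3289000 * 0.122/100 = 4012.58 kg/ha
Step 3: N mineralized = N pool * rate%/100 = 4012.58 * 4.1/100 = 164.5 kg/ha/yr

164.5


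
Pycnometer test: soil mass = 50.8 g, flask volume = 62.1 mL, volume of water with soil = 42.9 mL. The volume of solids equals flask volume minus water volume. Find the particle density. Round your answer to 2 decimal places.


Step 1: Volume of solids = flask volume - water volume with soil
Step 2: V_solids = 62.1 - 42.9 = 19.2 mL
Step 3: Particle density = mass / V_solids = 50.8 / 19.2 = 2.65 g/cm^3

2.65


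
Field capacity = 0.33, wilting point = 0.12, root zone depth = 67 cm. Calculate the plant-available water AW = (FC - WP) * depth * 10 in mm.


Step 1: Available water = (FC - WP) * depth * 10
Step 2: AW = (0.33 - 0.12) * 67 * 10
Step 3: AW = 0.21 * 67 * 10
Step 4: AW = 140.7 mm

140.7


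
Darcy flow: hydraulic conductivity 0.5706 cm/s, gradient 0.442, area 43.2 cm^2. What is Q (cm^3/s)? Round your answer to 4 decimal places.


Step 1: Apply Darcy's law: Q = K * i * A
Step 2: Q = 0.5706 * 0.442 * 43.2
Step 3: Q = 10.8953 cm^3/s

10.8953


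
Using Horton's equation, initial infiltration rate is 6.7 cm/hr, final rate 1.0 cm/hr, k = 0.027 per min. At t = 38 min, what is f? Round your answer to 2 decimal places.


Step 1: f = fc + (f0 - fc) * exp(-k * t)
Step 2: exp(-0.027 * 38) = 0.358438
Step 3: f = 1.0 + (6.7 - 1.0) * 0.358438
Step 4: f = 1.0 + 5.7 * 0.358438
Step 5: f = 3.04 cm/hr

3.04


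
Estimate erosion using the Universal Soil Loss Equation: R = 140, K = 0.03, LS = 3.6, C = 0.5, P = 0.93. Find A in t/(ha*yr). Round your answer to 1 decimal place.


Step 1: A = R * K * LS * C * P
Step 2: R * K = 140 * 0.03 = 4.2
Step 3: (R*K) * LS = 4.2 * 3.6 = 15.12
Step 4: * C * P = 15.12 * 0.5 * 0.93 = 7.0
Step 5: A = 7.0 t/(ha*yr)

7.0
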